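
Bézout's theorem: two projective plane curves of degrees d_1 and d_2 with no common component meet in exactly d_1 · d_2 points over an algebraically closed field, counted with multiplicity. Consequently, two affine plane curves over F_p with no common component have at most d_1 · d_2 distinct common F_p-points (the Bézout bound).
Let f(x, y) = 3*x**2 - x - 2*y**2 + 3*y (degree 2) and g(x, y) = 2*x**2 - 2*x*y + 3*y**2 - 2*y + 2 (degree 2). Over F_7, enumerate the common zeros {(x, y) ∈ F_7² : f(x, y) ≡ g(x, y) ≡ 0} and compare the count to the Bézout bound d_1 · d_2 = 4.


Common zeros: ∅; count = 0; Bézout bound = 4.

deg(f) = 2, deg(g) = 2, so Bézout bound = 4.
Scan x ∈ F_7. For each x, list the y ∈ F_7 with f(x, y) ≡ 0 and those with g(x, y) ≡ 0 (mod 7); the common zeros in that column are the intersection.
  x = 0: f ≡ 0 at y ∈ {0, 5}; g ≡ 0 at y ∈ {4, 6}; common: ∅.
  x = 1: f ≡ 0 at y ∈ {2, 3}; g ≡ 0 at y ∈ ∅; common: ∅.
  x = 2: f ≡ 0 at y ∈ ∅; g ≡ 0 at y ∈ {1}; common: ∅.
  x = 3: f ≡ 0 at y ∈ ∅; g ≡ 0 at y ∈ ∅; common: ∅.
  x = 4: f ≡ 0 at y ∈ {2, 3}; g ≡ 0 at y ∈ {4}; common: ∅.
  x = 5: f ≡ 0 at y ∈ {0, 5}; g ≡ 0 at y ∈ ∅; common: ∅.
  x = 6: f ≡ 0 at y ∈ ∅; g ≡ 0 at y ∈ {1, 6}; common: ∅.
Collecting: common zeros = ∅, so the count is 0.
Comparison with the Bézout bound: 0 ≤ 4 = deg(f)·deg(g), as expected for curves with no common component (the affine F_7-count falls short of the bound because intersections may lie at infinity, over extension fields, or carry multiplicity).


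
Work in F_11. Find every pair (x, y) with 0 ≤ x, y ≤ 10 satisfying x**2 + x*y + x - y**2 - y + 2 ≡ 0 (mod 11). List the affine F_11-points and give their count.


Affine F_11-points: {(0, 1), (0, 9), (1, 2), (1, 9), (2, 6), (3, 3), (3, 10), (4, 0), (4, 3), (5, 7), (5, 8), (6, 0), (6, 5), (7, 2), (7, 4), (8, 8), (8, 10), (9, 1), (9, 7), (10, 4), (10, 5)}; count = 21.

For each of the 121 pairs (x, y) ∈ F_11², evaluate f(x, y) mod 11. Record the zeros.
  x = 0: [0↦2, 1↦0, 2↦7, 3↦1, 4↦4, 5↦5, 6↦4, 7↦1, 8↦7, 9↦0, 10↦2]  zeros at y ∈ {1, 9}
  x = 1: [0↦4, 1↦3, 2↦0, 3↦6, 4↦10, 5↦1, 6↦1, 7↦10, 8↦6, 9↦0, 10↦3]  zeros at y ∈ {2, 9}
  x = 2: [0↦8, 1↦8, 2↦6, 3↦2, 4↦7, 5↦10, 6↦0, 7↦10, 8↦7, 9↦2, 10↦6]  zeros at y ∈ {6}
  x = 3: [0↦3, 1↦4, 2↦3, 3↦0, 4↦6, 5↦10, 6↦1, 7↦1, 8↦10, 9↦6, 10↦0]  zeros at y ∈ {3, 10}
  x = 4: [0↦0, 1↦2, 2↦2, 3↦0, 4↦7, 5↦1, 6↦4, 7↦5, 8↦4, 9↦1, 10↦7]  zeros at y ∈ {0, 3}
  x = 5: [0↦10, 1↦2, 2↦3, 3↦2, 4↦10, 5↦5, 6↦9, 7↦0, 8↦0, 9↦9, 10↦5]  zeros at y ∈ {7, 8}
  x = 6: [0↦0, 1↦4, 2↦6, 3↦6, 4↦4, 5↦0, 6↦5, 7↦8, 8↦9, 9↦8, 10↦5]  zeros at y ∈ {0, 5}
  x = 7: [0↦3, 1↦8, 2↦0, 3↦1, 4↦0, 5↦8, 6↦3, 7↦7, 8↦9, 9↦9, 10↦7]  zeros at y ∈ {2, 4}
  x = 8: [0↦8, 1↦3, 2↦7, 3↦9, 4↦9, 5↦7, 6↦3, 7↦8, 8↦0, 9↦1, 10↦0]  zeros at y ∈ {8, 10}
  x = 9: [0↦4, 1↦0, 2↦5, 3↦8, 4↦9, 5↦8, 6↦5, 7↦0, 8↦4, 9↦6, 10↦6]  zeros at y ∈ {1, 7}
  x = 10: [0↦2, 1↦10, 2↦5, 3↦9, 4↦0, 5↦0, 6↦9, 7↦5, 8↦10, 9↦2, 10↦3]  zeros at y ∈ {4, 5}
Collecting zeros: affine points = {(0, 1), (0, 9), (1, 2), (1, 9), (2, 6), (3, 3), (3, 10), (4, 0), (4, 3), (5, 7), (5, 8), (6, 0), (6, 5), (7, 2), (7, 4), (8, 8), (8, 10), (9, 1), (9, 7), (10, 4), (10, 5)}.
Total count |C(F_11)_aff| = 21.


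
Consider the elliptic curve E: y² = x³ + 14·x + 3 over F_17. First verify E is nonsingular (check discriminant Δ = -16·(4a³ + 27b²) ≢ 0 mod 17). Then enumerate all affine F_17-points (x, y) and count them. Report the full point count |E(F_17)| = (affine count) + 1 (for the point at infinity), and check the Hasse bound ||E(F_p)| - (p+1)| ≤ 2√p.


Affine points = {(1, 1), (1, 16), (3, 2), (3, 15), (4, 2), (4, 15), (7, 6), (7, 11), (8, 7), (8, 10), (9, 5), (9, 12), (10, 2), (10, 15), (11, 3), (11, 14), (13, 6), (13, 11), (14, 6), (14, 11), (15, 1), (15, 16)}; affine count = 22; |E(F_17)| = 23.

Discriminant check: Δ ∝ 4a³ + 27b² = 4·14³ + 27·3² = 4·2744 + 27·9 ≡ 16 (mod 17). Nonzero ⇒ E is nonsingular.
For each x ∈ F_17, compute rhs = x³ + 14·x + 3 mod 17, then count y ∈ F_17 with y² ≡ rhs.
  x = 0: rhs = 3, matching y values: none (0 points).
  x = 1: rhs = 1, matching y values: 1, 16 (2 points).
  x = 2: rhs = 5, matching y values: none (0 points).
  x = 3: rhs = 4, matching y values: 2, 15 (2 points).
  x = 4: rhs = 4, matching y values: 2, 15 (2 points).
  x = 5: rhs = 11, matching y values: none (0 points).
  x = 6: rhs = 14, matching y values: none (0 points).
  x = 7: rhs = 2, matching y values: 6, 11 (2 points).
  x = 8: rhs = 15, matching y values: 7, 10 (2 points).
  x = 9: rhs = 8, matching y values: 5, 12 (2 points).
  x = 10: rhs = 4, matching y values: 2, 15 (2 points).
  x = 11: rhs = 9, matching y values: 3, 14 (2 points).
  x = 12: rhs = 12, matching y values: none (0 points).
  x = 13: rhs = 2, matching y values: 6, 11 (2 points).
  x = 14: rhs = 2, matching y values: 6, 11 (2 points).
  x = 15: rhs = 1, matching y values: 1, 16 (2 points).
  x = 16: rhs = 5, matching y values: none (0 points).
Total affine count: 22.
Full point count |E(F_17)| = 22 + 1 = 23.
Hasse bound: |23 − (17+1)| = |5| = 5 ≤ 2√17 ≈ 8.2462 ✓.


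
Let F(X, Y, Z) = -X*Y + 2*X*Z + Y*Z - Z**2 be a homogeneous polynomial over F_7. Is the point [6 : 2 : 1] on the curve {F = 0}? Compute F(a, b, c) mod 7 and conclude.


F(6,2,1) ≡ 1 (mod 7); P is NOT on the curve.

Evaluate F(6, 2, 1) term-by-term (mod 7).
  -X*Y ↦ -1·6·2·1 = -12
  2*X*Z ↦ 2·6·1·1 = 12
  Y*Z ↦ 1·1·2·1 = 2
  -Z**2 ↦ -1·1·1·1 = -1
Sum: F(6, 2, 1) = (-12) + (12) + (2) + (-1) = 1.
Reducing mod 7: 1 ≡ 1 (mod 7).
Since F(a, b, c) ≡ 1 ≠ 0 (mod 7), P does NOT lie on the curve.


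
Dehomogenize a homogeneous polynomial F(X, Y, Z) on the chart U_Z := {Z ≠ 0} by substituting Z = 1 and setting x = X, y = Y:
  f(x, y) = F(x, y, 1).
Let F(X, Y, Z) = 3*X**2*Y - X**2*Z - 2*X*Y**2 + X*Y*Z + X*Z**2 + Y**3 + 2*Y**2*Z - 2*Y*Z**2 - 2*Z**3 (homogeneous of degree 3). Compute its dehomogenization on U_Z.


f(x, y) = 3*x**2*y - x**2 - 2*x*y**2 + x*y + x + y**3 + 2*y**2 - 2*y - 2

On U_Z we set Z = 1. Each monomial c·X^i·Y^j·Z^k in F becomes c·x^i·y^j·1^k = c·x^i·y^j.
Substituting Z = 1: F(X, Y, 1) = 3*x**2*y - x**2 - 2*x*y**2 + x*y + x + y**3 + 2*y**2 - 2*y - 2.
Note: deg(f) ≤ deg(F) = 3; strict inequality happens when F is divisible by Z (lost terms).


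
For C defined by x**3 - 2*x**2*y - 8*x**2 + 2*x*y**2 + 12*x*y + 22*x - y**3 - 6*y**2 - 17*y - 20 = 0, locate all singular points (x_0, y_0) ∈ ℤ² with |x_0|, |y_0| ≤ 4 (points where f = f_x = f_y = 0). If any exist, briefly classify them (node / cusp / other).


Singular points: {(2, -1)}; classification: cusp.

Compute partial derivatives:
  f_x = 3*x**2 - 4*x*y - 16*x + 2*y**2 + 12*y + 22.
  f_y = -2*x**2 + 4*x*y + 12*x - 3*y**2 - 12*y - 17.
Scan x_0 ∈ {−4, ..., 4}. For each x_0, f_y(x_0, y) is a polynomial in y; find its integer roots y ∈ {−4, ..., 4}, then test f_x and f at those candidates.
  x = -4: f_y(-4, y) = -3*y**2 - 28*y - 97; no integer root y with |y| ≤ 4.
  x = -3: f_y(-3, y) = -3*y**2 - 24*y - 71; no integer root y with |y| ≤ 4.
  x = -2: f_y(-2, y) = -3*y**2 - 20*y - 49; no integer root y with |y| ≤ 4.
  x = -1: f_y(-1, y) = -3*y**2 - 16*y - 31; no integer root y with |y| ≤ 4.
  x = 0: f_y(0, y) = -3*y**2 - 12*y - 17; no integer root y with |y| ≤ 4.
  x = 1: f_y(1, y) = -3*y**2 - 8*y - 7; no integer root y with |y| ≤ 4.
  x = 2: f_y(2, y) = -3*y**2 - 4*y - 1; vanishes at y ∈ {-1}. (2, -1): f_x = 0, f = 0 — SINGULAR.
  x = 3: f_y(3, y) = 1 - 3*y**2; no integer root y with |y| ≤ 4.
  x = 4: f_y(4, y) = -3*y**2 + 4*y - 1; vanishes at y ∈ {1}. (4, 1): f_x = 4 ≠ 0.
Only singular point on the grid: (2, -1).
Classify: substitute x = 2 + u, y = -1 + v and expand: f = u**3 - 2*u**2*v + 2*u*v**2 - v**3 + v**2.
No constant or linear terms (consistent with a singular point). Quadratic part: v**2. Cubic part: u**3 - 2*u**2*v + 2*u*v**2 - v**3.
The quadratic part v**2 is a perfect square, so there is a single (double) tangent line v = 0, i.e. y = -1. Restricting the cubic part to that line (v = 0) leaves u**3 ≠ 0, so f is not divisible by v and the branch is v² ≈ -u**3 to lowest order — this is a cusp.
Classification: cusp.


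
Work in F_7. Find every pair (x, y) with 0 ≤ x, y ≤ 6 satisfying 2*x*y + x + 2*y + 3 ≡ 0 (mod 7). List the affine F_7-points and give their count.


Affine F_7-points: {(0, 2), (1, 6), (2, 5), (3, 1), (4, 0), (5, 4)}; count = 6.

For each of the 49 pairs (x, y) ∈ F_7², evaluate f(x, y) mod 7. Record the zeros.
  x = 0: [0↦3, 1↦5, 2↦0, 3↦2, 4↦4, 5↦6, 6↦1]  zeros at y ∈ {2}
  x = 1: [0↦4, 1↦1, 2↦5, 3↦2, 4↦6, 5↦3, 6↦0]  zeros at y ∈ {6}
  x = 2: [0↦5, 1↦4, 2↦3, 3↦2, 4↦1, 5↦0, 6↦6]  zeros at y ∈ {5}
  x = 3: [0↦6, 1↦0, 2↦1, 3↦2, 4↦3, 5↦4, 6↦5]  zeros at y ∈ {1}
  x = 4: [0↦0, 1↦3, 2↦6, 3↦2, 4↦5, 5↦1, 6↦4]  zeros at y ∈ {0}
  x = 5: [0↦1, 1↦6, 2↦4, 3↦2, 4↦0, 5↦5, 6↦3]  zeros at y ∈ {4}
  x = 6: [0↦2, 1↦2, 2↦2, 3↦2, 4↦2, 5↦2, 6↦2]  zeros at y ∈ ∅
Collecting zeros: affine points = {(0, 2), (1, 6), (2, 5), (3, 1), (4, 0), (5, 4)}.
Total count |C(F_7)_aff| = 6.


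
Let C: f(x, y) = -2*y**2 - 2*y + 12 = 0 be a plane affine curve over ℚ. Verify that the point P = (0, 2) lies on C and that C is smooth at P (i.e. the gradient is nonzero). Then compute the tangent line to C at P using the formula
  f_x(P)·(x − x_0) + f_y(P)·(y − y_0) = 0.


Tangent line at P: 20 - 10*y = 0.

Step 1: f(0, 2) = 0, so P lies on C.
Step 2: partial derivatives
  f_x(x, y) = 0, f_y(x, y) = -4*y - 2.
  f_x(P) = 0, f_y(P) = -10 (gradient nonzero, so P is smooth).
Step 3: tangent line at P: 0·(x − 0) + -10·(y − 2) = 0.
Expanding: 20 - 10*y = 0.


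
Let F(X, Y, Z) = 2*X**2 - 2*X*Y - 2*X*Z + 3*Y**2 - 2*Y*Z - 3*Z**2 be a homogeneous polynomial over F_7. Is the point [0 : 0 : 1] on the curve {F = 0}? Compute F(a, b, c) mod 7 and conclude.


F(0,0,1) ≡ 4 (mod 7); P is NOT on the curve.

Evaluate F(0, 0, 1) term-by-term (mod 7).
  2*X**2 ↦ 2·0·1·1 = 0
  -2*X*Y ↦ -2·0·0·1 = 0
  -2*X*Z ↦ -2·0·1·1 = 0
  3*Y**2 ↦ 3·1·0·1 = 0
  -2*Y*Z ↦ -2·1·0·1 = 0
  -3*Z**2 ↦ -3·1·1·1 = -3
Sum: F(0, 0, 1) = (0) + (0) + (0) + (0) + (0) + (-3) = -3.
Reducing mod 7: -3 ≡ 4 (mod 7).
Since F(a, b, c) ≡ 4 ≠ 0 (mod 7), P does NOT lie on the curve.


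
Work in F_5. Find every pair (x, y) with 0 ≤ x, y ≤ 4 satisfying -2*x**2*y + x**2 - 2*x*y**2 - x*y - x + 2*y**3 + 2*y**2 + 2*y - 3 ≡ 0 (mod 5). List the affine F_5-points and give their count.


Affine F_5-points: {(0, 2), (0, 3), (0, 4), (3, 2), (4, 4)}; count = 5.

For each of the 25 pairs (x, y) ∈ F_5², evaluate f(x, y) mod 5. Record the zeros.
  x = 0: [0↦2, 1↦3, 2↦0, 3↦0, 4↦0]  zeros at y ∈ {2, 3, 4}
  x = 1: [0↦2, 1↦3, 2↦1, 3↦3, 4↦1]  zeros at y ∈ ∅
  x = 2: [0↦4, 1↦1, 2↦1, 3↦1, 4↦3]  zeros at y ∈ ∅
  x = 3: [0↦3, 1↦2, 2↦0, 3↦4, 4↦1]  zeros at y ∈ {2}
  x = 4: [0↦4, 1↦1, 2↦3, 3↦2, 4↦0]  zeros at y ∈ {4}
Collecting zeros: affine points = {(0, 2), (0, 3), (0, 4), (3, 2), (4, 4)}.
Total count |C(F_5)_aff| = 5.


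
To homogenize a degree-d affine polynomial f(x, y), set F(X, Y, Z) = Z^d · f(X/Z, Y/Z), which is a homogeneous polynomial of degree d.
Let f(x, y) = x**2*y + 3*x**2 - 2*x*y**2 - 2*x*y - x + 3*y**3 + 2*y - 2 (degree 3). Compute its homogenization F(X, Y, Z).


F(X, Y, Z) = X**2*Y + 3*X**2*Z - 2*X*Y**2 - 2*X*Y*Z - X*Z**2 + 3*Y**3 + 2*Y*Z**2 - 2*Z**3

deg(f) = 3.
Substitute x = X/Z, y = Y/Z into f, then multiply by Z^3.
  monomial 1·x^2·y^1 ↦ 1·X^2·Y^1·Z^0.
  monomial 3·x^2·y^0 ↦ 3·X^2·Y^0·Z^1.
  monomial -2·x^1·y^2 ↦ -2·X^1·Y^2·Z^0.
  monomial -2·x^1·y^1 ↦ -2·X^1·Y^1·Z^1.
  monomial -1·x^1·y^0 ↦ -1·X^1·Y^0·Z^2.
  monomial 3·x^0·y^3 ↦ 3·X^0·Y^3·Z^0.
  monomial 2·x^0·y^1 ↦ 2·X^0·Y^1·Z^2.
  monomial -2·x^0·y^0 ↦ -2·X^0·Y^0·Z^3.
Collecting: F(X, Y, Z) = X**2*Y + 3*X**2*Z - 2*X*Y**2 - 2*X*Y*Z - X*Z**2 + 3*Y**3 + 2*Y*Z**2 - 2*Z**3.


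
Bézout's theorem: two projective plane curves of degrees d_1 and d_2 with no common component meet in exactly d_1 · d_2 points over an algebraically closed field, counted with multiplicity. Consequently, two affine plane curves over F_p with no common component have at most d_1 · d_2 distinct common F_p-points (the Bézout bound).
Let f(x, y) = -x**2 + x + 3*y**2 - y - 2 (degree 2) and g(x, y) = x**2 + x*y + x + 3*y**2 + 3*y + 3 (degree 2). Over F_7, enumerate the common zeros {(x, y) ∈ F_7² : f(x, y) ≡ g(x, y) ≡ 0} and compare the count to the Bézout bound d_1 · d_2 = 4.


Common zeros: {(0, 4), (2, 6), (4, 5)}; count = 3; Bézout bound = 4.

deg(f) = 2, deg(g) = 2, so Bézout bound = 4.
Scan x ∈ F_7. For each x, list the y ∈ F_7 with f(x, y) ≡ 0 and those with g(x, y) ≡ 0 (mod 7); the common zeros in that column are the intersection.
  x = 0: f ≡ 0 at y ∈ {1, 4}; g ≡ 0 at y ∈ {2, 4}; common: {4}.
  x = 1: f ≡ 0 at y ∈ {1, 4}; g ≡ 0 at y ∈ ∅; common: ∅.
  x = 2: f ≡ 0 at y ∈ {6}; g ≡ 0 at y ∈ {4, 6}; common: {6}.
  x = 3: f ≡ 0 at y ∈ ∅; g ≡ 0 at y ∈ ∅; common: ∅.
  x = 4: f ≡ 0 at y ∈ {0, 5}; g ≡ 0 at y ∈ {2, 5}; common: {5}.
  x = 5: f ≡ 0 at y ∈ ∅; g ≡ 0 at y ∈ {3, 6}; common: ∅.
  x = 6: f ≡ 0 at y ∈ {6}; g ≡ 0 at y ∈ ∅; common: ∅.
Collecting: common zeros = {(0, 4), (2, 6), (4, 5)}, so the count is 3.
Comparison with the Bézout bound: 3 ≤ 4 = deg(f)·deg(g), as expected for curves with no common component (the affine F_7-count falls short of the bound because intersections may lie at infinity, over extension fields, or carry multiplicity).


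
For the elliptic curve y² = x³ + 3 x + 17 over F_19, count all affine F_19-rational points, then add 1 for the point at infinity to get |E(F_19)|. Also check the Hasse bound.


Affine points = {(0, 6), (0, 13), (4, 6), (4, 13), (5, 9), (5, 10), (6, 2), (6, 17), (7, 1), (7, 18), (13, 7), (13, 12), (15, 6), (15, 13), (16, 0)}; affine count = 15; |E(F_19)| = 16.

Discriminant check: Δ ∝ 4a³ + 27b² = 4·3³ + 27·17² = 4·27 + 27·289 ≡ 7 (mod 19). Nonzero ⇒ E is nonsingular.
For each x ∈ F_19, compute rhs = x³ + 3·x + 17 mod 19, then count y ∈ F_19 with y² ≡ rhs.
  x = 0: rhs = 17, matching y values: 6, 13 (2 points).
  x = 1: rhs = 2, matching y values: none (0 points).
  x = 2: rhs = 12, matching y values: none (0 points).
  x = 3: rhs = 15, matching y values: none (0 points).
  x = 4: rhs = 17, matching y values: 6, 13 (2 points).
  x = 5: rhs = 5, matching y values: 9, 10 (2 points).
  x = 6: rhs = 4, matching y values: 2, 17 (2 points).
  x = 7: rhs = 1, matching y values: 1, 18 (2 points).
  x = 8: rhs = 2, matching y values: none (0 points).
  x = 9: rhs = 13, matching y values: none (0 points).
  x = 10: rhs = 2, matching y values: none (0 points).
  x = 11: rhs = 13, matching y values: none (0 points).
  x = 12: rhs = 14, matching y values: none (0 points).
  x = 13: rhs = 11, matching y values: 7, 12 (2 points).
  x = 14: rhs = 10, matching y values: none (0 points).
  x = 15: rhs = 17, matching y values: 6, 13 (2 points).
  x = 16: rhs = 0, matching y values: 0 (1 points).
  x = 17: rhs = 3, matching y values: none (0 points).
  x = 18: rhs = 13, matching y values: none (0 points).
Total affine count: 15.
Full point count |E(F_19)| = 15 + 1 = 16.
Hasse bound: |16 − (19+1)| = |-4| = 4 ≤ 2√19 ≈ 8.7178 ✓.


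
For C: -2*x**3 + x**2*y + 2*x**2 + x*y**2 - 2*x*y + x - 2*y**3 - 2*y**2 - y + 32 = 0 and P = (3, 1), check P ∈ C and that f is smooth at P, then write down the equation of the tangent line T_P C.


Tangent line at P: -36*x - 2*y + 110 = 0.

Step 1: f(3, 1) = 0, so P lies on C.
Step 2: partial derivatives
  f_x(x, y) = -6*x**2 + 2*x*y + 4*x + y**2 - 2*y + 1, f_y(x, y) = x**2 + 2*x*y - 2*x - 6*y**2 - 4*y - 1.
  f_x(P) = -36, f_y(P) = -2 (gradient nonzero, so P is smooth).
Step 3: tangent line at P: -36·(x − 3) + -2·(y − 1) = 0.
Expanding: -36*x - 2*y + 110 = 0.


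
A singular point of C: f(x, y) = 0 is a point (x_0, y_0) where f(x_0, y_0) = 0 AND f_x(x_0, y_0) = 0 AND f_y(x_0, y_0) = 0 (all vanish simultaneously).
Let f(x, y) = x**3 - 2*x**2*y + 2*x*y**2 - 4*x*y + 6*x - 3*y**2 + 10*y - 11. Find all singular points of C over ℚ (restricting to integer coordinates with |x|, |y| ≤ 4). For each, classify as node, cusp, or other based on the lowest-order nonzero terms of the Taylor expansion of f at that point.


Singular points: {(2, 3)}; classification: cusp.

Compute partial derivatives:
  f_x = 3*x**2 - 4*x*y + 2*y**2 - 4*y + 6.
  f_y = -2*x**2 + 4*x*y - 4*x - 6*y + 10.
Scan x_0 ∈ {−4, ..., 4}. For each x_0, f_y(x_0, y) is a polynomial in y; find its integer roots y ∈ {−4, ..., 4}, then test f_x and f at those candidates.
  x = -4: f_y(-4, y) = -22*y - 6; no integer root y with |y| ≤ 4.
  x = -3: f_y(-3, y) = 4 - 18*y; no integer root y with |y| ≤ 4.
  x = -2: f_y(-2, y) = 10 - 14*y; no integer root y with |y| ≤ 4.
  x = -1: f_y(-1, y) = 12 - 10*y; no integer root y with |y| ≤ 4.
  x = 0: f_y(0, y) = 10 - 6*y; no integer root y with |y| ≤ 4.
  x = 1: f_y(1, y) = 4 - 2*y; vanishes at y ∈ {2}. (1, 2): f_x = 1 ≠ 0.
  x = 2: f_y(2, y) = 2*y - 6; vanishes at y ∈ {3}. (2, 3): f_x = 0, f = 0 — SINGULAR.
  x = 3: f_y(3, y) = 6*y - 20; no integer root y with |y| ≤ 4.
  x = 4: f_y(4, y) = 10*y - 38; no integer root y with |y| ≤ 4.
Only singular point on the grid: (2, 3).
Classify: substitute x = 2 + u, y = 3 + v and expand: f = u**3 - 2*u**2*v + 2*u*v**2 + v**2.
No constant or linear terms (consistent with a singular point). Quadratic part: v**2. Cubic part: u**3 - 2*u**2*v + 2*u*v**2.
The quadratic part v**2 is a perfect square, so there is a single (double) tangent line v = 0, i.e. y = 3. Restricting the cubic part to that line (v = 0) leaves u**3 ≠ 0, so f is not divisible by v and the branch is v² ≈ -u**3 to lowest order — this is a cusp.
Classification: cusp.


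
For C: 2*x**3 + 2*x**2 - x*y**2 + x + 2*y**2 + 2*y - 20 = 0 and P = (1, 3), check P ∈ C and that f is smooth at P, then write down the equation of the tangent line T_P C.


Tangent line at P: 2*x + 8*y - 26 = 0.

Step 1: f(1, 3) = 0, so P lies on C.
Step 2: partial derivatives
  f_x(x, y) = 6*x**2 + 4*x - y**2 + 1, f_y(x, y) = -2*x*y + 4*y + 2.
  f_x(P) = 2, f_y(P) = 8 (gradient nonzero, so P is smooth).
Step 3: tangent line at P: 2·(x − 1) + 8·(y − 3) = 0.
Expanding: 2*x + 8*y - 26 = 0.


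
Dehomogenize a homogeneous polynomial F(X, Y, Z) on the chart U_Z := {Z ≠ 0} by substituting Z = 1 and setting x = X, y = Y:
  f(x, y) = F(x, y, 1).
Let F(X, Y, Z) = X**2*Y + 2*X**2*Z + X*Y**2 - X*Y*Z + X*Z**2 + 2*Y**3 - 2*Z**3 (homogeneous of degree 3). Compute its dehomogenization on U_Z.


f(x, y) = x**2*y + 2*x**2 + x*y**2 - x*y + x + 2*y**3 - 2

On U_Z we set Z = 1. Each monomial c·X^i·Y^j·Z^k in F becomes c·x^i·y^j·1^k = c·x^i·y^j.
Substituting Z = 1: F(X, Y, 1) = x**2*y + 2*x**2 + x*y**2 - x*y + x + 2*y**3 - 2.
Note: deg(f) ≤ deg(F) = 3; strict inequality happens when F is divisible by Z (lost terms).


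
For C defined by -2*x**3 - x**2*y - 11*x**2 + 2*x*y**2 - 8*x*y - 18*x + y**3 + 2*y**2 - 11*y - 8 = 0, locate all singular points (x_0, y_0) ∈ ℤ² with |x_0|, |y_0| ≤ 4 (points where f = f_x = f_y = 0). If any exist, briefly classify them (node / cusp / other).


Singular points: {(-2, 1)}; classification: cusp.

Compute partial derivatives:
  f_x = -6*x**2 - 2*x*y - 22*x + 2*y**2 - 8*y - 18.
  f_y = -x**2 + 4*x*y - 8*x + 3*y**2 + 4*y - 11.
Scan x_0 ∈ {−4, ..., 4}. For each x_0, f_y(x_0, y) is a polynomial in y; find its integer roots y ∈ {−4, ..., 4}, then test f_x and f at those candidates.
  x = -4: f_y(-4, y) = 3*y**2 - 12*y + 5; no integer root y with |y| ≤ 4.
  x = -3: f_y(-3, y) = 3*y**2 - 8*y + 4; vanishes at y ∈ {2}. (-3, 2): f_x = -2 ≠ 0.
  x = -2: f_y(-2, y) = 3*y**2 - 4*y + 1; vanishes at y ∈ {1}. (-2, 1): f_x = 0, f = 0 — SINGULAR.
  x = -1: f_y(-1, y) = 3*y**2 - 4; no integer root y with |y| ≤ 4.
  x = 0: f_y(0, y) = 3*y**2 + 4*y - 11; no integer root y with |y| ≤ 4.
  x = 1: f_y(1, y) = 3*y**2 + 8*y - 20; no integer root y with |y| ≤ 4.
  x = 2: f_y(2, y) = 3*y**2 + 12*y - 31; no integer root y with |y| ≤ 4.
  x = 3: f_y(3, y) = 3*y**2 + 16*y - 44; vanishes at y ∈ {2}. (3, 2): f_x = -158 ≠ 0.
  x = 4: f_y(4, y) = 3*y**2 + 20*y - 59; no integer root y with |y| ≤ 4.
Only singular point on the grid: (-2, 1).
Classify: substitute x = -2 + u, y = 1 + v and expand: f = -2*u**3 - u**2*v + 2*u*v**2 + v**3 + v**2.
No constant or linear terms (consistent with a singular point). Quadratic part: v**2. Cubic part: -2*u**3 - u**2*v + 2*u*v**2 + v**3.
The quadratic part v**2 is a perfect square, so there is a single (double) tangent line v = 0, i.e. y = 1. Restricting the cubic part to that line (v = 0) leaves -2*u**3 ≠ 0, so f is not divisible by v and the branch is v² ≈ 2*u**3 to lowest order — this is a cusp.
Classification: cusp.


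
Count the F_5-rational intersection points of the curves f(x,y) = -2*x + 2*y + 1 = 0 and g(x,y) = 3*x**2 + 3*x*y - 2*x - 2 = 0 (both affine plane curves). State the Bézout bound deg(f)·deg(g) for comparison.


Common zeros: {(2, 4), (4, 1)}; count = 2; Bézout bound = 2.

deg(f) = 1, deg(g) = 2, so Bézout bound = 2.
Scan x ∈ F_5. For each x, list the y ∈ F_5 with f(x, y) ≡ 0 and those with g(x, y) ≡ 0 (mod 5); the common zeros in that column are the intersection.
  x = 0: f ≡ 0 at y ∈ {2}; g ≡ 0 at y ∈ ∅; common: ∅.
  x = 1: f ≡ 0 at y ∈ {3}; g ≡ 0 at y ∈ {2}; common: ∅.
  x = 2: f ≡ 0 at y ∈ {4}; g ≡ 0 at y ∈ {4}; common: {4}.
  x = 3: f ≡ 0 at y ∈ {0}; g ≡ 0 at y ∈ {4}; common: ∅.
  x = 4: f ≡ 0 at y ∈ {1}; g ≡ 0 at y ∈ {1}; common: {1}.
Collecting: common zeros = {(2, 4), (4, 1)}, so the count is 2.
Comparison with the Bézout bound: 2 ≤ 2 = deg(f)·deg(g), as expected for curves with no common component (the bound is attained).


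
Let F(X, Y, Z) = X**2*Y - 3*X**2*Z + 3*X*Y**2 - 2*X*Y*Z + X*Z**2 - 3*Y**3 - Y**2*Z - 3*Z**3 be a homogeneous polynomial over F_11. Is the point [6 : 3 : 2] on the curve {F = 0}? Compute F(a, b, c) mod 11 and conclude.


F(6,3,2) ≡ 4 (mod 11); P is NOT on the curve.

Evaluate F(6, 3, 2) term-by-term (mod 11).
  X**2*Y ↦ 1·36·3·1 = 108
  -3*X**2*Z ↦ -3·36·1·2 = -216
  3*X*Y**2 ↦ 3·6·9·1 = 162
  -2*X*Y*Z ↦ -2·6·3·2 = -72
  X*Z**2 ↦ 1·6·1·4 = 24
  -3*Y**3 ↦ -3·1·27·1 = -81
  -Y**2*Z ↦ -1·1·9·2 = -18
  -3*Z**3 ↦ -3·1·1·8 = -24
Sum: F(6, 3, 2) = (108) + (-216) + (162) + (-72) + (24) + (-81) + (-18) + (-24) = -117.
Reducing mod 11: -117 ≡ 4 (mod 11).
Since F(a, b, c) ≡ 4 ≠ 0 (mod 11), P does NOT lie on the curve.


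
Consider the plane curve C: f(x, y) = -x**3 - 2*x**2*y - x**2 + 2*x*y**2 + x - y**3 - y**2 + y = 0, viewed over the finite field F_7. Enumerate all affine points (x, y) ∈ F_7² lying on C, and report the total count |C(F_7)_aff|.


Affine F_7-points: {(0, 0), (1, 2), (4, 3), (5, 3)}; count = 4.

For each of the 49 pairs (x, y) ∈ F_7², evaluate f(x, y) mod 7. Record the zeros.
  x = 0: [0↦0, 1↦6, 2↦4, 3↦2, 4↦1, 5↦2, 6↦6]  zeros at y ∈ {0}
  x = 1: [0↦6, 1↦5, 2↦0, 3↦6, 4↦3, 5↦6, 6↦2]  zeros at y ∈ {2}
  x = 2: [0↦4, 1↦6, 2↦1, 3↦4, 4↦2, 5↦3, 6↦1]  zeros at y ∈ ∅
  x = 3: [0↦2, 1↦3, 2↦1, 3↦4, 4↦6, 5↦1, 6↦4]  zeros at y ∈ ∅
  x = 4: [0↦1, 1↦4, 2↦1, 3↦0, 4↦2, 5↦1, 6↦5]  zeros at y ∈ {3}
  x = 5: [0↦2, 1↦3, 2↦2, 3↦0, 4↦5, 5↦4, 6↦5]  zeros at y ∈ {3}
  x = 6: [0↦6, 1↦1, 2↦5, 3↦5, 4↦2, 5↦4, 6↦5]  zeros at y ∈ ∅
Collecting zeros: affine points = {(0, 0), (1, 2), (4, 3), (5, 3)}.
Total count |C(F_7)_aff| = 4.


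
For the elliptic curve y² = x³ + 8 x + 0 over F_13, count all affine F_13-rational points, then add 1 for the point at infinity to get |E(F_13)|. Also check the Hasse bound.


Affine points = {(0, 0), (1, 3), (1, 10), (3, 5), (3, 8), (5, 3), (5, 10), (6, 2), (6, 11), (7, 3), (7, 10), (8, 2), (8, 11), (10, 1), (10, 12), (12, 2), (12, 11)}; affine count = 17; |E(F_13)| = 18.

Discriminant check: Δ ∝ 4a³ + 27b² = 4·8³ + 27·0² = 4·512 + 27·0 ≡ 7 (mod 13). Nonzero ⇒ E is nonsingular.
For each x ∈ F_13, compute rhs = x³ + 8·x + 0 mod 13, then count y ∈ F_13 with y² ≡ rhs.
  x = 0: rhs = 0, matching y values: 0 (1 points).
  x = 1: rhs = 9, matching y values: 3, 10 (2 points).
  x = 2: rhs = 11, matching y values: none (0 points).
  x = 3: rhs = 12, matching y values: 5, 8 (2 points).
  x = 4: rhs = 5, matching y values: none (0 points).
  x = 5: rhs = 9, matching y values: 3, 10 (2 points).
  x = 6: rhs = 4, matching y values: 2, 11 (2 points).
  x = 7: rhs = 9, matching y values: 3, 10 (2 points).
  x = 8: rhs = 4, matching y values: 2, 11 (2 points).
  x = 9: rhs = 8, matching y values: none (0 points).
  x = 10: rhs = 1, matching y values: 1, 12 (2 points).
  x = 11: rhs = 2, matching y values: none (0 points).
  x = 12: rhs = 4, matching y values: 2, 11 (2 points).
Total affine count: 17.
Full point count |E(F_13)| = 17 + 1 = 18.
Hasse bound: |18 − (13+1)| = |4| = 4 ≤ 2√13 ≈ 7.2111 ✓.


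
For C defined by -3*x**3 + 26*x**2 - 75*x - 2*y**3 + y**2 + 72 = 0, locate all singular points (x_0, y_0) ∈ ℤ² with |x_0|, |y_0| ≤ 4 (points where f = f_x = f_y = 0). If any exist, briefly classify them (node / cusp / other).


Singular points: {(3, 0)}; classification: node.

Compute partial derivatives:
  f_x = -9*x**2 + 52*x - 75.
  f_y = -6*y**2 + 2*y.
Scan x_0 ∈ {−4, ..., 4}. For each x_0, f_y(x_0, y) is a polynomial in y; find its integer roots y ∈ {−4, ..., 4}, then test f_x and f at those candidates.
  x = -4: f_y(-4, y) = -6*y**2 + 2*y; vanishes at y ∈ {0}. (-4, 0): f_x = -427 ≠ 0.
  x = -3: f_y(-3, y) = -6*y**2 + 2*y; vanishes at y ∈ {0}. (-3, 0): f_x = -312 ≠ 0.
  x = -2: f_y(-2, y) = -6*y**2 + 2*y; vanishes at y ∈ {0}. (-2, 0): f_x = -215 ≠ 0.
  x = -1: f_y(-1, y) = -6*y**2 + 2*y; vanishes at y ∈ {0}. (-1, 0): f_x = -136 ≠ 0.
  x = 0: f_y(0, y) = -6*y**2 + 2*y; vanishes at y ∈ {0}. (0, 0): f_x = -75 ≠ 0.
  x = 1: f_y(1, y) = -6*y**2 + 2*y; vanishes at y ∈ {0}. (1, 0): f_x = -32 ≠ 0.
  x = 2: f_y(2, y) = -6*y**2 + 2*y; vanishes at y ∈ {0}. (2, 0): f_x = -7 ≠ 0.
  x = 3: f_y(3, y) = -6*y**2 + 2*y; vanishes at y ∈ {0}. (3, 0): f_x = 0, f = 0 — SINGULAR.
  x = 4: f_y(4, y) = -6*y**2 + 2*y; vanishes at y ∈ {0}. (4, 0): f_x = -11 ≠ 0.
Only singular point on the grid: (3, 0).
Classify: substitute x = 3 + u, y = 0 + v and expand: f = -3*u**3 - u**2 - 2*v**3 + v**2.
No constant or linear terms (consistent with a singular point). Quadratic part: -u**2 + v**2. Cubic part: -3*u**3 - 2*v**3.
The quadratic part v**2 - u**2 = (v − u)(v + u) splits into two distinct linear factors, so there are two distinct tangent lines y − 0 = ±(x − 3) — this is a node (ordinary double point).
Classification: node.


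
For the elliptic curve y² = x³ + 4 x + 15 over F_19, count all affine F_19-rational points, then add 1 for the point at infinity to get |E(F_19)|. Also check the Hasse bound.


Affine points = {(1, 1), (1, 18), (3, 4), (3, 15), (4, 0), (7, 5), (7, 14), (9, 1), (9, 18), (12, 9), (12, 10), (15, 7), (15, 12)}; affine count = 13; |E(F_19)| = 14.

Discriminant check: Δ ∝ 4a³ + 27b² = 4·4³ + 27·15² = 4·64 + 27·225 ≡ 4 (mod 19). Nonzero ⇒ E is nonsingular.
For each x ∈ F_19, compute rhs = x³ + 4·x + 15 mod 19, then count y ∈ F_19 with y² ≡ rhs.
  x = 0: rhs = 15, matching y values: none (0 points).
  x = 1: rhs = 1, matching y values: 1, 18 (2 points).
  x = 2: rhs = 12, matching y values: none (0 points).
  x = 3: rhs = 16, matching y values: 4, 15 (2 points).
  x = 4: rhs = 0, matching y values: 0 (1 points).
  x = 5: rhs = 8, matching y values: none (0 points).
  x = 6: rhs = 8, matching y values: none (0 points).
  x = 7: rhs = 6, matching y values: 5, 14 (2 points).
  x = 8: rhs = 8, matching y values: none (0 points).
  x = 9: rhs = 1, matching y values: 1, 18 (2 points).
  x = 10: rhs = 10, matching y values: none (0 points).
  x = 11: rhs = 3, matching y values: none (0 points).
  x = 12: rhs = 5, matching y values: 9, 10 (2 points).
  x = 13: rhs = 3, matching y values: none (0 points).
  x = 14: rhs = 3, matching y values: none (0 points).
  x = 15: rhs = 11, matching y values: 7, 12 (2 points).
  x = 16: rhs = 14, matching y values: none (0 points).
  x = 17: rhs = 18, matching y values: none (0 points).
  x = 18: rhs = 10, matching y values: none (0 points).
Total affine count: 13.
Full point count |E(F_19)| = 13 + 1 = 14.
Hasse bound: |14 − (19+1)| = |-6| = 6 ≤ 2√19 ≈ 8.7178 ✓.


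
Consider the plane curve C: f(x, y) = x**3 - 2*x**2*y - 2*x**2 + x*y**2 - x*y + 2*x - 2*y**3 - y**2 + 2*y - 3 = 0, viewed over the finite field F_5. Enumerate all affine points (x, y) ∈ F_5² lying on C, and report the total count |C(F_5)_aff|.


Affine F_5-points: {(0, 3), (1, 1), (1, 2), (3, 4), (4, 2)}; count = 5.

For each of the 25 pairs (x, y) ∈ F_5², evaluate f(x, y) mod 5. Record the zeros.
  x = 0: [0↦2, 1↦1, 2↦1, 3↦0, 4↦1]  zeros at y ∈ {3}
  x = 1: [0↦3, 1↦0, 2↦0, 3↦1, 4↦1]  zeros at y ∈ {1, 2}
  x = 2: [0↦1, 1↦2, 2↦3, 3↦2, 4↦2]  zeros at y ∈ ∅
  x = 3: [0↦2, 1↦3, 2↦1, 3↦4, 4↦0]  zeros at y ∈ {4}
  x = 4: [0↦2, 1↦4, 2↦0, 3↦3, 4↦1]  zeros at y ∈ {2}
Collecting zeros: affine points = {(0, 3), (1, 1), (1, 2), (3, 4), (4, 2)}.
Total count |C(F_5)_aff| = 5.


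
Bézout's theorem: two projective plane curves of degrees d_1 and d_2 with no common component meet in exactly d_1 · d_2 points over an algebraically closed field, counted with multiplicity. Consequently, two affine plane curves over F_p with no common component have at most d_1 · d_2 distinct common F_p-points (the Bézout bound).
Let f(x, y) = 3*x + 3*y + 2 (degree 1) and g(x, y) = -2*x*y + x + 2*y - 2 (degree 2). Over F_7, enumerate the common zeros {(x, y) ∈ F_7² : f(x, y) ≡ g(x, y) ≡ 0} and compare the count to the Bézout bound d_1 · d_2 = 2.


Common zeros: ∅; count = 0; Bézout bound = 2.

deg(f) = 1, deg(g) = 2, so Bézout bound = 2.
Scan x ∈ F_7. For each x, list the y ∈ F_7 with f(x, y) ≡ 0 and those with g(x, y) ≡ 0 (mod 7); the common zeros in that column are the intersection.
  x = 0: f ≡ 0 at y ∈ {4}; g ≡ 0 at y ∈ {1}; common: ∅.
  x = 1: f ≡ 0 at y ∈ {3}; g ≡ 0 at y ∈ ∅; common: ∅.
  x = 2: f ≡ 0 at y ∈ {2}; g ≡ 0 at y ∈ {0}; common: ∅.
  x = 3: f ≡ 0 at y ∈ {1}; g ≡ 0 at y ∈ {2}; common: ∅.
  x = 4: f ≡ 0 at y ∈ {0}; g ≡ 0 at y ∈ {5}; common: ∅.
  x = 5: f ≡ 0 at y ∈ {6}; g ≡ 0 at y ∈ {3}; common: ∅.
  x = 6: f ≡ 0 at y ∈ {5}; g ≡ 0 at y ∈ {6}; common: ∅.
Collecting: common zeros = ∅, so the count is 0.
Comparison with the Bézout bound: 0 ≤ 2 = deg(f)·deg(g), as expected for curves with no common component (the affine F_7-count falls short of the bound because intersections may lie at infinity, over extension fields, or carry multiplicity).


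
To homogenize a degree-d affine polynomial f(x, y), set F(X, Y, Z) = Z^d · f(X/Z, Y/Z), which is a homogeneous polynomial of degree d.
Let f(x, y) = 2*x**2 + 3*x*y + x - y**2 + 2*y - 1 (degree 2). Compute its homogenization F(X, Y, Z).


F(X, Y, Z) = 2*X**2 + 3*X*Y + X*Z - Y**2 + 2*Y*Z - Z**2

deg(f) = 2.
Substitute x = X/Z, y = Y/Z into f, then multiply by Z^2.
  monomial 2·x^2·y^0 ↦ 2·X^2·Y^0·Z^0.
  monomial 3·x^1·y^1 ↦ 3·X^1·Y^1·Z^0.
  monomial 1·x^1·y^0 ↦ 1·X^1·Y^0·Z^1.
  monomial -1·x^0·y^2 ↦ -1·X^0·Y^2·Z^0.
  monomial 2·x^0·y^1 ↦ 2·X^0·Y^1·Z^1.
  monomial -1·x^0·y^0 ↦ -1·X^0·Y^0·Z^2.
Collecting: F(X, Y, Z) = 2*X**2 + 3*X*Y + X*Z - Y**2 + 2*Y*Z - Z**2.


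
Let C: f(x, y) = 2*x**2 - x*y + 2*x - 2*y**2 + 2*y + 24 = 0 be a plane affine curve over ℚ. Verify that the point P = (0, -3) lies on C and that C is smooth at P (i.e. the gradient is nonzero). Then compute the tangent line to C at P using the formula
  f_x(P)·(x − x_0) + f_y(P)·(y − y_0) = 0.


Tangent line at P: 5*x + 14*y + 42 = 0.

Step 1: f(0, -3) = 0, so P lies on C.
Step 2: partial derivatives
  f_x(x, y) = 4*x - y + 2, f_y(x, y) = -x - 4*y + 2.
  f_x(P) = 5, f_y(P) = 14 (gradient nonzero, so P is smooth).
Step 3: tangent line at P: 5·(x − 0) + 14·(y − -3) = 0.
Expanding: 5*x + 14*y + 42 = 0.


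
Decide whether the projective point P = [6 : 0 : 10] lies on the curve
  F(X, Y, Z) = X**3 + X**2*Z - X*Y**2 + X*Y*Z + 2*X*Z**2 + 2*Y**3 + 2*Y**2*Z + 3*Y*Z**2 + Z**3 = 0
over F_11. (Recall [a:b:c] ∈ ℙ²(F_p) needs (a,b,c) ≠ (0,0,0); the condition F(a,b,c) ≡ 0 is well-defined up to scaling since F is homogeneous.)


F(6,0,10) ≡ 4 (mod 11); P is NOT on the curve.

Evaluate F(6, 0, 10) term-by-term (mod 11).
  X**3 ↦ 1·216·1·1 = 216
  X**2*Z ↦ 1·36·1·10 = 360
  -X*Y**2 ↦ -1·6·0·1 = 0
  X*Y*Z ↦ 1·6·0·10 = 0
  2*X*Z**2 ↦ 2·6·1·100 = 1200
  2*Y**3 ↦ 2·1·0·1 = 0
  2*Y**2*Z ↦ 2·1·0·10 = 0
  3*Y*Z**2 ↦ 3·1·0·100 = 0
  Z**3 ↦ 1·1·1·1000 = 1000
Sum: F(6, 0, 10) = (216) + (360) + (0) + (0) + (1200) + (0) + (0) + (0) + (1000) = 2776.
Reducing mod 11: 2776 ≡ 4 (mod 11).
Since F(a, b, c) ≡ 4 ≠ 0 (mod 11), P does NOT lie on the curve.


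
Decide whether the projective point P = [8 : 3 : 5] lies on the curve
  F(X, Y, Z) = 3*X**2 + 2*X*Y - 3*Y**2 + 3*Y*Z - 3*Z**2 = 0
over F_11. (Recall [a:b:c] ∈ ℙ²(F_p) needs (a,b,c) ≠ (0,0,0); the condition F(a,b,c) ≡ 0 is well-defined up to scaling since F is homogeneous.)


F(8,3,5) ≡ 7 (mod 11); P is NOT on the curve.

Evaluate F(8, 3, 5) term-by-term (mod 11).
  3*X**2 ↦ 3·64·1·1 = 192
  2*X*Y ↦ 2·8·3·1 = 48
  -3*Y**2 ↦ -3·1·9·1 = -27
  3*Y*Z ↦ 3·1·3·5 = 45
  -3*Z**2 ↦ -3·1·1·25 = -75
Sum: F(8, 3, 5) = (192) + (48) + (-27) + (45) + (-75) = 183.
Reducing mod 11: 183 ≡ 7 (mod 11).
Since F(a, b, c) ≡ 7 ≠ 0 (mod 11), P does NOT lie on the curve.


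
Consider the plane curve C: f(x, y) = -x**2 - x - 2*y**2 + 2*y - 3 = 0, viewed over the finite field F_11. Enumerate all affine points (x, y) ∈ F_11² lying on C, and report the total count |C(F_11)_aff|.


Affine F_11-points: {(2, 4), (2, 8), (3, 5), (3, 7), (5, 0), (5, 1), (7, 5), (7, 7), (8, 4), (8, 8)}; count = 10.

For each of the 121 pairs (x, y) ∈ F_11², evaluate f(x, y) mod 11. Record the zeros.
  x = 0: [0↦8, 1↦8, 2↦4, 3↦7, 4↦6, 5↦1, 6↦3, 7↦1, 8↦6, 9↦7, 10↦4]  zeros at y ∈ ∅
  x = 1: [0↦6, 1↦6, 2↦2, 3↦5, 4↦4, 5↦10, 6↦1, 7↦10, 8↦4, 9↦5, 10↦2]  zeros at y ∈ ∅
  x = 2: [0↦2, 1↦2, 2↦9, 3↦1, 4↦0, 5↦6, 6↦8, 7↦6, 8↦0, 9↦1, 10↦9]  zeros at y ∈ {4, 8}
  x = 3: [0↦7, 1↦7, 2↦3, 3↦6, 4↦5, 5↦0, 6↦2, 7↦0, 8↦5, 9↦6, 10↦3]  zeros at y ∈ {5, 7}
  x = 4: [0↦10, 1↦10, 2↦6, 3↦9, 4↦8, 5↦3, 6↦5, 7↦3, 8↦8, 9↦9, 10↦6]  zeros at y ∈ ∅
  x = 5: [0↦0, 1↦0, 2↦7, 3↦10, 4↦9, 5↦4, 6↦6, 7↦4, 8↦9, 9↦10, 10↦7]  zeros at y ∈ {0, 1}
  x = 6: [0↦10, 1↦10, 2↦6, 3↦9, 4↦8, 5↦3, 6↦5, 7↦3, 8↦8, 9↦9, 10↦6]  zeros at y ∈ ∅
  x = 7: [0↦7, 1↦7, 2↦3, 3↦6, 4↦5, 5↦0, 6↦2, 7↦0, 8↦5, 9↦6, 10↦3]  zeros at y ∈ {5, 7}
  x = 8: [0↦2, 1↦2, 2↦9, 3↦1, 4↦0, 5↦6, 6↦8, 7↦6, 8↦0, 9↦1, 10↦9]  zeros at y ∈ {4, 8}
  x = 9: [0↦6, 1↦6, 2↦2, 3↦5, 4↦4, 5↦10, 6↦1, 7↦10, 8↦4, 9↦5, 10↦2]  zeros at y ∈ ∅
  x = 10: [0↦8, 1↦8, 2↦4, 3↦7, 4↦6, 5↦1, 6↦3, 7↦1, 8↦6, 9↦7, 10↦4]  zeros at y ∈ ∅
Collecting zeros: affine points = {(2, 4), (2, 8), (3, 5), (3, 7), (5, 0), (5, 1), (7, 5), (7, 7), (8, 4), (8, 8)}.
Total count |C(F_11)_aff| = 10.


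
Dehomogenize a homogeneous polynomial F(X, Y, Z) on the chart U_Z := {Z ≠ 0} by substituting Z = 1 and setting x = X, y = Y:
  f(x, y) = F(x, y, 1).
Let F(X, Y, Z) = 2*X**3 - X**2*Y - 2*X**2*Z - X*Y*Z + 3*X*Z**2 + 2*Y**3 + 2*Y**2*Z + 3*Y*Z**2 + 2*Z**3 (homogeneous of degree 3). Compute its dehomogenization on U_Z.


f(x, y) = 2*x**3 - x**2*y - 2*x**2 - x*y + 3*x + 2*y**3 + 2*y**2 + 3*y + 2

On U_Z we set Z = 1. Each monomial c·X^i·Y^j·Z^k in F becomes c·x^i·y^j·1^k = c·x^i·y^j.
Substituting Z = 1: F(X, Y, 1) = 2*x**3 - x**2*y - 2*x**2 - x*y + 3*x + 2*y**3 + 2*y**2 + 3*y + 2.
Note: deg(f) ≤ deg(F) = 3; strict inequality happens when F is divisible by Z (lost terms).


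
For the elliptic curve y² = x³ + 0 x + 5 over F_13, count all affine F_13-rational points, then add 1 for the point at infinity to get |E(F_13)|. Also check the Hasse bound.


Affine points = {(2, 0), (4, 2), (4, 11), (5, 0), (6, 0), (7, 6), (7, 7), (8, 6), (8, 7), (10, 2), (10, 11), (11, 6), (11, 7), (12, 2), (12, 11)}; affine count = 15; |E(F_13)| = 16.

Discriminant check: Δ ∝ 4a³ + 27b² = 4·0³ + 27·5² = 4·0 + 27·25 ≡ 12 (mod 13). Nonzero ⇒ E is nonsingular.
For each x ∈ F_13, compute rhs = x³ + 0·x + 5 mod 13, then count y ∈ F_13 with y² ≡ rhs.
  x = 0: rhs = 5, matching y values: none (0 points).
  x = 1: rhs = 6, matching y values: none (0 points).
  x = 2: rhs = 0, matching y values: 0 (1 points).
  x = 3: rhs = 6, matching y values: none (0 points).
  x = 4: rhs = 4, matching y values: 2, 11 (2 points).
  x = 5: rhs = 0, matching y values: 0 (1 points).
  x = 6: rhs = 0, matching y values: 0 (1 points).
  x = 7: rhs = 10, matching y values: 6, 7 (2 points).
  x = 8: rhs = 10, matching y values: 6, 7 (2 points).
  x = 9: rhs = 6, matching y values: none (0 points).
  x = 10: rhs = 4, matching y values: 2, 11 (2 points).
  x = 11: rhs = 10, matching y values: 6, 7 (2 points).
  x = 12: rhs = 4, matching y values: 2, 11 (2 points).
Total affine count: 15.
Full point count |E(F_13)| = 15 + 1 = 16.
Hasse bound: |16 − (13+1)| = |2| = 2 ≤ 2√13 ≈ 7.2111 ✓.


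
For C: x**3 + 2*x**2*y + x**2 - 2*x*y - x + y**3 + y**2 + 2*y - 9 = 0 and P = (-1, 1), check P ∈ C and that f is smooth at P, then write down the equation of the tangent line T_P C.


Tangent line at P: -6*x + 11*y - 17 = 0.

Step 1: f(-1, 1) = 0, so P lies on C.
Step 2: partial derivatives
  f_x(x, y) = 3*x**2 + 4*x*y + 2*x - 2*y - 1, f_y(x, y) = 2*x**2 - 2*x + 3*y**2 + 2*y + 2.
  f_x(P) = -6, f_y(P) = 11 (gradient nonzero, so P is smooth).
Step 3: tangent line at P: -6·(x − -1) + 11·(y − 1) = 0.
Expanding: -6*x + 11*y - 17 = 0.


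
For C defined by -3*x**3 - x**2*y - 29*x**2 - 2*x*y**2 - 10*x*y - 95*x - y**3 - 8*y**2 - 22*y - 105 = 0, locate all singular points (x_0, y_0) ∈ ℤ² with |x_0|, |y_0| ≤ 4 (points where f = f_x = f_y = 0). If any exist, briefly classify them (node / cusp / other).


Singular points: {(-3, -1)}; classification: node.

Compute partial derivatives:
  f_x = -9*x**2 - 2*x*y - 58*x - 2*y**2 - 10*y - 95.
  f_y = -x**2 - 4*x*y - 10*x - 3*y**2 - 16*y - 22.
Scan x_0 ∈ {−4, ..., 4}. For each x_0, f_y(x_0, y) is a polynomial in y; find its integer roots y ∈ {−4, ..., 4}, then test f_x and f at those candidates.
  x = -4: f_y(-4, y) = 2 - 3*y**2; no integer root y with |y| ≤ 4.
  x = -3: f_y(-3, y) = -3*y**2 - 4*y - 1; vanishes at y ∈ {-1}. (-3, -1): f_x = 0, f = 0 — SINGULAR.
  x = -2: f_y(-2, y) = -3*y**2 - 8*y - 6; no integer root y with |y| ≤ 4.
  x = -1: f_y(-1, y) = -3*y**2 - 12*y - 13; no integer root y with |y| ≤ 4.
  x = 0: f_y(0, y) = -3*y**2 - 16*y - 22; no integer root y with |y| ≤ 4.
  x = 1: f_y(1, y) = -3*y**2 - 20*y - 33; vanishes at y ∈ {-3}. (1, -3): f_x = -144 ≠ 0.
  x = 2: f_y(2, y) = -3*y**2 - 24*y - 46; no integer root y with |y| ≤ 4.
  x = 3: f_y(3, y) = -3*y**2 - 28*y - 61; no integer root y with |y| ≤ 4.
  x = 4: f_y(4, y) = -3*y**2 - 32*y - 78; no integer root y with |y| ≤ 4.
Only singular point on the grid: (-3, -1).
Classify: substitute x = -3 + u, y = -1 + v and expand: f = -3*u**3 - u**2*v - u**2 - 2*u*v**2 - v**3 + v**2.
No constant or linear terms (consistent with a singular point). Quadratic part: -u**2 + v**2. Cubic part: -3*u**3 - u**2*v - 2*u*v**2 - v**3.
The quadratic part v**2 - u**2 = (v − u)(v + u) splits into two distinct linear factors, so there are two distinct tangent lines y − -1 = ±(x − -3) — this is a node (ordinary double point).
Classification: node.
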